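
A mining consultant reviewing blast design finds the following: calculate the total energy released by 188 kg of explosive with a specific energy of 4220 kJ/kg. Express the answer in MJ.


Energy = mass * specific_energy / 1000
= 188 * 4220 / 1000
= 793360 / 1000
= 793.36 MJ

793.36 MJ


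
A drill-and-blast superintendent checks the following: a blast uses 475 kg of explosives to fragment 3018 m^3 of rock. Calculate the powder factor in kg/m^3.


Powder factor = explosive mass / rock volume
= 475 / 3018
= 0.1574 kg/m^3

0.1574 kg/m^3


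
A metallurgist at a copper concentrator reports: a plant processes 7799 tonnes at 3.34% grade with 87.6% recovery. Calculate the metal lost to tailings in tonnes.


Total metal in feed:
= 7799 * 3.34 / 100 = 260.4866 tonnes
Metal recovered:
= 260.4866 * 87.6 / 100 = 228.1862616 tonnes
Metal lost to tailings:
= 260.4866 - 228.1862616
= 32.3003 tonnes

32.3003 tonnes


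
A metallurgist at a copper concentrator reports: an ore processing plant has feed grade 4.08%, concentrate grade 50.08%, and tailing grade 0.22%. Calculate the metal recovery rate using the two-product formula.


95.0253%

Using the two-product formula:
R = 100 * c * (f - t) / (f * (c - t))
Numerator = 100 * 50.08 * (4.08 - 0.22)
= 100 * 50.08 * 3.86
= 19330.88
Denominator = 4.08 * (50.08 - 0.22)
= 4.08 * 49.86
= 203.4288
R = 19330.88 / 203.4288
= 95.0253%


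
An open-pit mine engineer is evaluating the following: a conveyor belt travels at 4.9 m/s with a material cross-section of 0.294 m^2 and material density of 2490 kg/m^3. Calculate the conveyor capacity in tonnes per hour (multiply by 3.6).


Volumetric flow = speed * area
= 4.9 * 0.294 = 1.4406 m^3/s
Mass flow = volumetric * density
= 1.4406 * 2490 = 3587.094 kg/s
Convert to t/h: multiply by 3.6
Capacity = 3587.094 * 3.6
= 12913.5384 t/h

12913.5384 t/h


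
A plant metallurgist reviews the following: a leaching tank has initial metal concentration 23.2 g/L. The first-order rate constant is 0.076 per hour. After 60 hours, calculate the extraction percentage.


Compute the exponent:
-k * t = -0.076 * 60 = -4.56
Remaining concentration:
C = 23.2 * exp(-4.56)
= 23.2 * 0.01046205894
= 0.2427197675 g/L
Extracted = 23.2 - 0.2427197675 = 22.95728023 g/L
Extraction % = 22.95728023 / 23.2 * 100
= 98.9538%

98.9538%


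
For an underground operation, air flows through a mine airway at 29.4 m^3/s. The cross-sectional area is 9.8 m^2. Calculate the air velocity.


Velocity = flow rate / cross-sectional area
= 29.4 / 9.8
= 3.0 m/s

3.0 m/s


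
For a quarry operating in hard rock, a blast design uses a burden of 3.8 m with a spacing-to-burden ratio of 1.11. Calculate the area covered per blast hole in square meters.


First, find the spacing:
Spacing = burden * ratio = 3.8 * 1.11
= 4.218 m
Then, calculate the area:
Area = burden * spacing = 3.8 * 4.218
= 16.0284 m^2

16.0284 m^2


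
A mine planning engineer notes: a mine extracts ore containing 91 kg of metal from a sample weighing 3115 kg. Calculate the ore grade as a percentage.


Ore grade = (metal mass / ore mass) * 100
= (91 / 3115) * 100
= 0.02921348315 * 100
= 2.9213%

2.9213%


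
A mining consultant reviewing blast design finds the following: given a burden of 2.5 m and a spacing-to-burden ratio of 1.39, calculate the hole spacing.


Spacing = burden * ratio
= 2.5 * 1.39
= 3.475 m

3.475 m


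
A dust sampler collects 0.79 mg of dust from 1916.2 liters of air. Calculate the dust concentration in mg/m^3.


Convert liters to m^3: 1 m^3 = 1000 L
Concentration = mass / volume * 1000
= 0.79 / 1916.2 * 1000
= 0.0004122742929 * 1000
= 0.4123 mg/m^3

0.4123 mg/m^3


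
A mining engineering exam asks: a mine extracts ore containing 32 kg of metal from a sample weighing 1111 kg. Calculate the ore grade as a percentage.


2.8803%

Ore grade = (metal mass / ore mass) * 100
= (32 / 1111) * 100
= 0.02880288029 * 100
= 2.8803%


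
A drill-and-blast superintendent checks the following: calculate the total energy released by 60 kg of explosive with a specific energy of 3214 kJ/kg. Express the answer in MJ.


Energy = mass * specific_energy / 1000
= 60 * 3214 / 1000
= 192840 / 1000
= 192.84 MJ

192.84 MJ


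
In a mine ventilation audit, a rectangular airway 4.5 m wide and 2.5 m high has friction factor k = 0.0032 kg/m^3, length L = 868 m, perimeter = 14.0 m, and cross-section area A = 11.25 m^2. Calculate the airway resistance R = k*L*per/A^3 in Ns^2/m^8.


Compute the numerator:
k * L * per = 0.0032 * 868 * 14.0
= 38.8864
Compute the denominator:
A^3 = 11.25^3 = 1423.828125
Resistance:
R = 38.8864 / 1423.828125
= 0.0273 Ns^2/m^8

0.0273 Ns^2/m^8


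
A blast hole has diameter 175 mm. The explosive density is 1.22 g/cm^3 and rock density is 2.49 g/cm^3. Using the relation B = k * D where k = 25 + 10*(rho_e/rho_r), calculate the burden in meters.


5.2324 m

First, compute k:
rho_e / rho_r = 1.22 / 2.49 = 0.4899598394
k = 25 + 10 * 0.4899598394 = 29.89959839
Then, compute burden:
B = k * D / 1000 = 29.89959839 * 175 / 1000
= 5232.429719 / 1000
= 5.2324 m


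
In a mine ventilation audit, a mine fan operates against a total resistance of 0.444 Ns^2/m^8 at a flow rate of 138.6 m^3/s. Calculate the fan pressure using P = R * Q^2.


8529.2222 Pa

Compute Q^2:
Q^2 = 138.6^2 = 19209.96
Compute pressure:
P = R * Q^2 = 0.444 * 19209.96
= 8529.2222 Pa


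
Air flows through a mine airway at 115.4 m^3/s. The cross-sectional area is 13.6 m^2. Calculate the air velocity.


Velocity = flow rate / cross-sectional area
= 115.4 / 13.6
= 8.4853 m/s

8.4853 m/s


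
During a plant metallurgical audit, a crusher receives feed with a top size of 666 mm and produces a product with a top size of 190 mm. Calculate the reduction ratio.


3.5053

Reduction ratio = feed size / product size
= 666 / 190
= 3.5053


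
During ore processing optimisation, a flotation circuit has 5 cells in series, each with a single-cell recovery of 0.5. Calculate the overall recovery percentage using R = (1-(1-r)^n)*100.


96.875%

Complement of single-cell recovery:
1 - r = 1 - 0.5 = 0.5
Raise to power n:
(1 - r)^5 = 0.5^5 = 0.03125
Overall recovery:
R = (1 - 0.03125) * 100
= 96.875%


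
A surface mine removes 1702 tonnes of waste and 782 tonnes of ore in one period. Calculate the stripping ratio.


2.1765

Stripping ratio = waste tonnage / ore tonnage
= 1702 / 782
= 2.1765


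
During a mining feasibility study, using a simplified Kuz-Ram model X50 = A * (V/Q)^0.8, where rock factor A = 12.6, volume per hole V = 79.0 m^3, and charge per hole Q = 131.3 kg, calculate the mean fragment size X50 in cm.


Compute V/Q:
V/Q = 79.0 / 131.3 = 0.6016755522
Raise to the power 0.8:
(V/Q)^0.8 = 0.6016755522^0.8 = 0.66602402
Multiply by A:
X50 = 12.6 * 0.66602402
= 8.3919 cm

8.3919 cm


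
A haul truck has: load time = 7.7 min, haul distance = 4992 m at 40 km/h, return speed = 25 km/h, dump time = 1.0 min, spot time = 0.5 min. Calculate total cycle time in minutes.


Convert haul speed to m/min: 40 * 1000/60 = 666.6666667 m/min
Haul time = 4992 / 666.6666667 = 7.488 min
Convert return speed to m/min: 25 * 1000/60 = 416.6666667 m/min
Return time = 4992 / 416.6666667 = 11.9808 min
Total cycle time:
= 7.7 + 7.488 + 1.0 + 11.9808 + 0.5
= 28.6688 min

28.6688 min


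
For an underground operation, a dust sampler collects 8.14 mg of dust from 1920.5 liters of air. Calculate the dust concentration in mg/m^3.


Convert liters to m^3: 1 m^3 = 1000 L
Concentration = mass / volume * 1000
= 8.14 / 1920.5 * 1000
= 0.004238479563 * 1000
= 4.2385 mg/m^3

4.2385 mg/m^3


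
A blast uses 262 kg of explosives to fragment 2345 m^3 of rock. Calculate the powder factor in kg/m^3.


Powder factor = explosive mass / rock volume
= 262 / 2345
= 0.1117 kg/m^3

0.1117 kg/m^3


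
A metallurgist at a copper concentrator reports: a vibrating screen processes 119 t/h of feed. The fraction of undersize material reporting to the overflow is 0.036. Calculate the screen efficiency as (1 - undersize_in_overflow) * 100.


Screen efficiency = (1 - fraction of undersize in overflow) * 100
= (1 - 0.036) * 100
= 0.964 * 100
= 96.4%

96.4%


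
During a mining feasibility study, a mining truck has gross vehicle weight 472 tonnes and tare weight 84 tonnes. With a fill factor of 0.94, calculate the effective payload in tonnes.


Maximum payload = gross - tare
= 472 - 84 = 388 tonnes
Effective payload = max payload * fill factor
= 388 * 0.94
= 364.72 tonnes

364.72 tonnes


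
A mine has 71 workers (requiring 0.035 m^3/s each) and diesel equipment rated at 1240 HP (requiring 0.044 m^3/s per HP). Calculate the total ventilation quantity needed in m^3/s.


Airflow for workers:
Q_people = 71 * 0.035 = 2.485 m^3/s
Airflow for diesel equipment:
Q_diesel = 1240 * 0.044 = 54.56 m^3/s
Total ventilation:
Q_total = 2.485 + 54.56
= 57.045 m^3/s

57.045 m^3/s


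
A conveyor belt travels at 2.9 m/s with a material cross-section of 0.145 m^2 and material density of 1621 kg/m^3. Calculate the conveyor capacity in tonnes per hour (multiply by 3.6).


2453.8698 t/h

Volumetric flow = speed * area
= 2.9 * 0.145 = 0.4205 m^3/s
Mass flow = volumetric * density
= 0.4205 * 1621 = 681.6305 kg/s
Convert to t/h: multiply by 3.6
Capacity = 681.6305 * 3.6
= 2453.8698 t/h


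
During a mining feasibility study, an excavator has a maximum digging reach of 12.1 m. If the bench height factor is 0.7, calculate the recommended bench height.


8.47 m

Bench height = reach * factor
= 12.1 * 0.7
= 8.47 m


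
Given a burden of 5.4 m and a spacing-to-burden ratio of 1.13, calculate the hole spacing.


Spacing = burden * ratio
= 5.4 * 1.13
= 6.102 m

6.102 m


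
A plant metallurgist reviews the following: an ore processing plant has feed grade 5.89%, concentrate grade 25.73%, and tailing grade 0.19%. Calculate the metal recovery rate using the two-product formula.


Using the two-product formula:
R = 100 * c * (f - t) / (f * (c - t))
Numerator = 100 * 25.73 * (5.89 - 0.19)
= 100 * 25.73 * 5.7
= 14666.1
Denominator = 5.89 * (25.73 - 0.19)
= 5.89 * 25.54
= 150.4306
R = 14666.1 / 150.4306
= 97.4941%

97.4941%


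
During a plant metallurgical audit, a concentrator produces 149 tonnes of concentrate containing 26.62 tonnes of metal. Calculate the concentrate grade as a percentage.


17.8658%

Grade = (metal in concentrate / concentrate mass) * 100
= (26.62 / 149) * 100
= 0.1786577181 * 100
= 17.8658%


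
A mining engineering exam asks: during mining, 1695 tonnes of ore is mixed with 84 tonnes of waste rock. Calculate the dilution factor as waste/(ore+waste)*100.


Total material = ore + waste
= 1695 + 84 = 1779 tonnes
Dilution = waste / total * 100
= 84 / 1779 * 100
= 0.04721753794 * 100
= 4.7218%

4.7218%


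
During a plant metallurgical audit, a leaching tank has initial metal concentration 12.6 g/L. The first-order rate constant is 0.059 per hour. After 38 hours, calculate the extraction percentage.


89.3754%

Compute the exponent:
-k * t = -0.059 * 38 = -2.242
Remaining concentration:
C = 12.6 * exp(-2.242)
= 12.6 * 0.1062458001
= 1.338697082 g/L
Extracted = 12.6 - 1.338697082 = 11.26130292 g/L
Extraction % = 11.26130292 / 12.6 * 100
= 89.3754%


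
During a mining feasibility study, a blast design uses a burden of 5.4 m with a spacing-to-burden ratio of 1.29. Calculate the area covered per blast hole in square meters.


First, find the spacing:
Spacing = burden * ratio = 5.4 * 1.29
= 6.966 m
Then, calculate the area:
Area = burden * spacing = 5.4 * 6.966
= 37.6164 m^2

37.6164 m^2


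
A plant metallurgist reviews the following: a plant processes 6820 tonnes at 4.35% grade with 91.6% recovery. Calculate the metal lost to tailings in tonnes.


Total metal in feed:
= 6820 * 4.35 / 100 = 296.67 tonnes
Metal recovered:
= 296.67 * 91.6 / 100 = 271.74972 tonnes
Metal lost to tailings:
= 296.67 - 271.74972
= 24.9203 tonnes

24.9203 tonnes


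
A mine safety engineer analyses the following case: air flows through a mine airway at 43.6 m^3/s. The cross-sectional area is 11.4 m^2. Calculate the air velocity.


3.8246 m/s

Velocity = flow rate / cross-sectional area
= 43.6 / 11.4
= 3.8246 m/s


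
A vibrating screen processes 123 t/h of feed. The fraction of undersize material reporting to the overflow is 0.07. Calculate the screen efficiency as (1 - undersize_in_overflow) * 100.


Screen efficiency = (1 - fraction of undersize in overflow) * 100
= (1 - 0.07) * 100
= 0.93 * 100
= 93.0%

93.0%


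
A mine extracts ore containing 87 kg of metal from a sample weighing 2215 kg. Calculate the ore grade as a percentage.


3.9278%

Ore grade = (metal mass / ore mass) * 100
= (87 / 2215) * 100
= 0.03927765237 * 100
= 3.9278%


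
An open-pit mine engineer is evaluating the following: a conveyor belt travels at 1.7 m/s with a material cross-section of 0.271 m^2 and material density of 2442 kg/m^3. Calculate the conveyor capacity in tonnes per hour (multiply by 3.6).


Volumetric flow = speed * area
= 1.7 * 0.271 = 0.4607 m^3/s
Mass flow = volumetric * density
= 0.4607 * 2442 = 1125.0294 kg/s
Convert to t/h: multiply by 3.6
Capacity = 1125.0294 * 3.6
= 4050.1058 t/h

4050.1058 t/h


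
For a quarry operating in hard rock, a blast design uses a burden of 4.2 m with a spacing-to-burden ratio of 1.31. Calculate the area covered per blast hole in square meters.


First, find the spacing:
Spacing = burden * ratio = 4.2 * 1.31
= 5.502 m
Then, calculate the area:
Area = burden * spacing = 4.2 * 5.502
= 23.1084 m^2

23.1084 m^2


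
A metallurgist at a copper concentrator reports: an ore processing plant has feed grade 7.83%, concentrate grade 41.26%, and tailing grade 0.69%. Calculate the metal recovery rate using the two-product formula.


Using the two-product formula:
R = 100 * c * (f - t) / (f * (c - t))
Numerator = 100 * 41.26 * (7.83 - 0.69)
= 100 * 41.26 * 7.14
= 29459.64
Denominator = 7.83 * (41.26 - 0.69)
= 7.83 * 40.57
= 317.6631
R = 29459.64 / 317.6631
= 92.7386%

92.7386%


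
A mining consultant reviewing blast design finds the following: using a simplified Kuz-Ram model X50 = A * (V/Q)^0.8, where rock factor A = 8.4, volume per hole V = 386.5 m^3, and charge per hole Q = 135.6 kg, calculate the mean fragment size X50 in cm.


19.4174 cm

Compute V/Q:
V/Q = 386.5 / 135.6 = 2.850294985
Raise to the power 0.8:
(V/Q)^0.8 = 2.850294985^0.8 = 2.311595535
Multiply by A:
X50 = 8.4 * 2.311595535
= 19.4174 cm


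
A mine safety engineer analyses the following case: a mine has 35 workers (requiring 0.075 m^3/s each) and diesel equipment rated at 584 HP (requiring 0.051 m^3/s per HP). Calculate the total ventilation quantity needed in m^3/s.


Airflow for workers:
Q_people = 35 * 0.075 = 2.625 m^3/s
Airflow for diesel equipment:
Q_diesel = 584 * 0.051 = 29.784 m^3/s
Total ventilation:
Q_total = 2.625 + 29.784
= 32.409 m^3/s

32.409 m^3/s


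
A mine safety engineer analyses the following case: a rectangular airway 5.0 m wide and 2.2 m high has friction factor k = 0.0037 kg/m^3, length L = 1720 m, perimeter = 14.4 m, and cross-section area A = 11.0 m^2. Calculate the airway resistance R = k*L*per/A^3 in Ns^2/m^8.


Compute the numerator:
k * L * per = 0.0037 * 1720 * 14.4
= 91.6416
Compute the denominator:
A^3 = 11.0^3 = 1331
Resistance:
R = 91.6416 / 1331
= 0.0689 Ns^2/m^8

0.0689 Ns^2/m^8


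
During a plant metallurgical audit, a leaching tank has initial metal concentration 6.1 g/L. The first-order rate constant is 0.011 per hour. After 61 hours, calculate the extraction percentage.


Compute the exponent:
-k * t = -0.011 * 61 = -0.671
Remaining concentration:
C = 6.1 * exp(-0.671)
= 6.1 * 0.511197125
= 3.118302462 g/L
Extracted = 6.1 - 3.118302462 = 2.981697538 g/L
Extraction % = 2.981697538 / 6.1 * 100
= 48.8803%

48.8803%


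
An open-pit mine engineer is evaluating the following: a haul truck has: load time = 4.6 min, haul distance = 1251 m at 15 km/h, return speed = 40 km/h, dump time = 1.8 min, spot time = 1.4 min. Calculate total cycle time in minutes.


14.6805 min

Convert haul speed to m/min: 15 * 1000/60 = 250 m/min
Haul time = 1251 / 250 = 5.004 min
Convert return speed to m/min: 40 * 1000/60 = 666.6666667 m/min
Return time = 1251 / 666.6666667 = 1.8765 min
Total cycle time:
= 4.6 + 5.004 + 1.8 + 1.8765 + 1.4
= 14.6805 min


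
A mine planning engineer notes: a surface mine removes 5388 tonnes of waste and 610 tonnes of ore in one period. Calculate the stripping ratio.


Stripping ratio = waste tonnage / ore tonnage
= 5388 / 610
= 8.8328

8.8328


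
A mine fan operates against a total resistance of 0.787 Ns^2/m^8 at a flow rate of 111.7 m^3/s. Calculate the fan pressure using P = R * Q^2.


Compute Q^2:
Q^2 = 111.7^2 = 12476.89
Compute pressure:
P = R * Q^2 = 0.787 * 12476.89
= 9819.3124 Pa

9819.3124 Pa


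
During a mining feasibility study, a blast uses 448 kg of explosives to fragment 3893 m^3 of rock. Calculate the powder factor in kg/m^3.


0.1151 kg/m^3

Powder factor = explosive mass / rock volume
= 448 / 3893
= 0.1151 kg/m^3


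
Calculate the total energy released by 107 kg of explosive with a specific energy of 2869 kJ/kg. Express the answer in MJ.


Energy = mass * specific_energy / 1000
= 107 * 2869 / 1000
= 306983 / 1000
= 306.983 MJ

306.983 MJ


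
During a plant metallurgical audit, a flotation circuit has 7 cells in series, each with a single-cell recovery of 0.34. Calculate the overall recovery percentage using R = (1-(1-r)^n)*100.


94.5448%

Complement of single-cell recovery:
1 - r = 1 - 0.34 = 0.66
Raise to power n:
(1 - r)^7 = 0.66^7 = 0.05455160701
Overall recovery:
R = (1 - 0.05455160701) * 100
= 94.5448%


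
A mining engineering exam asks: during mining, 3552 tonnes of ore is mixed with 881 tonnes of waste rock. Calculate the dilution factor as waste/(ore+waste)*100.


Total material = ore + waste
= 3552 + 881 = 4433 tonnes
Dilution = waste / total * 100
= 881 / 4433 * 100
= 0.1987367471 * 100
= 19.8737%

19.8737%


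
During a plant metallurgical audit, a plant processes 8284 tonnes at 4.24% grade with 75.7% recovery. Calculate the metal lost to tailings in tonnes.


Total metal in feed:
= 8284 * 4.24 / 100 = 351.2416 tonnes
Metal recovered:
= 351.2416 * 75.7 / 100 = 265.8898912 tonnes
Metal lost to tailings:
= 351.2416 - 265.8898912
= 85.3517 tonnes

85.3517 tonnes


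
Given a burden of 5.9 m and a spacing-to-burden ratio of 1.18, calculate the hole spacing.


Spacing = burden * ratio
= 5.9 * 1.18
= 6.962 m

6.962 m


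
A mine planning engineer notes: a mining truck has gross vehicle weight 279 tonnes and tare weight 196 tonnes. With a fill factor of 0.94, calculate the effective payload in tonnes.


78.02 tonnes

Maximum payload = gross - tare
= 279 - 196 = 83 tonnes
Effective payload = max payload * fill factor
= 83 * 0.94
= 78.02 tonnes


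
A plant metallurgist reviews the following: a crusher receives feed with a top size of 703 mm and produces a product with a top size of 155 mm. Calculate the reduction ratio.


4.5355

Reduction ratio = feed size / product size
= 703 / 155
= 4.5355


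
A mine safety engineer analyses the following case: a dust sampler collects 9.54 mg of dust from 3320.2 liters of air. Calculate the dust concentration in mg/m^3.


Convert liters to m^3: 1 m^3 = 1000 L
Concentration = mass / volume * 1000
= 9.54 / 3320.2 * 1000
= 0.002873320884 * 1000
= 2.8733 mg/m^3

2.8733 mg/m^3


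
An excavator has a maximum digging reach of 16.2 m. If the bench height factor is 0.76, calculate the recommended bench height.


12.312 m

Bench height = reach * factor
= 16.2 * 0.76
= 12.312 m


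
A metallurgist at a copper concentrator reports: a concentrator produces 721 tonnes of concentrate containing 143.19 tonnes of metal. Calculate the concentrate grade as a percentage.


19.8599%

Grade = (metal in concentrate / concentrate mass) * 100
= (143.19 / 721) * 100
= 0.1985991678 * 100
= 19.8599%


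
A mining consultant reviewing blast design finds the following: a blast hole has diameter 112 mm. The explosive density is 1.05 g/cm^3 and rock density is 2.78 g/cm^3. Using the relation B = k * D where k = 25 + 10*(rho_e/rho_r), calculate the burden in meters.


3.223 m

First, compute k:
rho_e / rho_r = 1.05 / 2.78 = 0.3776978417
k = 25 + 10 * 0.3776978417 = 28.77697842
Then, compute burden:
B = k * D / 1000 = 28.77697842 * 112 / 1000
= 3223.021583 / 1000
= 3.223 m


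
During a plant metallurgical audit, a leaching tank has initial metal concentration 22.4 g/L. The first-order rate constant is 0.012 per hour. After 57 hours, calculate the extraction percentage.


Compute the exponent:
-k * t = -0.012 * 57 = -0.684
Remaining concentration:
C = 22.4 * exp(-0.684)
= 22.4 * 0.5045945719
= 11.30291841 g/L
Extracted = 22.4 - 11.30291841 = 11.09708159 g/L
Extraction % = 11.09708159 / 22.4 * 100
= 49.5405%

49.5405%


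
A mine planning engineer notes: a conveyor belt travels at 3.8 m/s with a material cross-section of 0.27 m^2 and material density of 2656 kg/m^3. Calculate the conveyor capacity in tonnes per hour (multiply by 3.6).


Volumetric flow = speed * area
= 3.8 * 0.27 = 1.026 m^3/s
Mass flow = volumetric * density
= 1.026 * 2656 = 2725.056 kg/s
Convert to t/h: multiply by 3.6
Capacity = 2725.056 * 3.6
= 9810.2016 t/h

9810.2016 t/h


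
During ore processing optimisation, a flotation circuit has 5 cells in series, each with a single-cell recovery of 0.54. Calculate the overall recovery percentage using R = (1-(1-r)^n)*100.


Complement of single-cell recovery:
1 - r = 1 - 0.54 = 0.46
Raise to power n:
(1 - r)^5 = 0.46^5 = 0.0205962976
Overall recovery:
R = (1 - 0.0205962976) * 100
= 97.9404%

97.9404%


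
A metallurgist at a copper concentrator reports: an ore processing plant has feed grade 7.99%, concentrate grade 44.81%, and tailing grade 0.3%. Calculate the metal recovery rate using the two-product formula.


Using the two-product formula:
R = 100 * c * (f - t) / (f * (c - t))
Numerator = 100 * 44.81 * (7.99 - 0.3)
= 100 * 44.81 * 7.69
= 34458.89
Denominator = 7.99 * (44.81 - 0.3)
= 7.99 * 44.51
= 355.6349
R = 34458.89 / 355.6349
= 96.894%

96.894%


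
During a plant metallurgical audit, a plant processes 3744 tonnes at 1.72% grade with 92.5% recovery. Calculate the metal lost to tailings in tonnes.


Total metal in feed:
= 3744 * 1.72 / 100 = 64.3968 tonnes
Metal recovered:
= 64.3968 * 92.5 / 100 = 59.56704 tonnes
Metal lost to tailings:
= 64.3968 - 59.56704
= 4.8298 tonnes

4.8298 tonnes


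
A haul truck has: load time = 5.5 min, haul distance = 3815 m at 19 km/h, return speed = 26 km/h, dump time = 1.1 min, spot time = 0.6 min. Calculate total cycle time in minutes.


28.0512 min

Convert haul speed to m/min: 19 * 1000/60 = 316.6666667 m/min
Haul time = 3815 / 316.6666667 = 12.04736842 min
Convert return speed to m/min: 26 * 1000/60 = 433.3333333 m/min
Return time = 3815 / 433.3333333 = 8.803846154 min
Total cycle time:
= 5.5 + 12.04736842 + 1.1 + 8.803846154 + 0.6
= 28.0512 min


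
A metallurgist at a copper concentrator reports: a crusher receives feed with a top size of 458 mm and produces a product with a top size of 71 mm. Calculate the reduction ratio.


Reduction ratio = feed size / product size
= 458 / 71
= 6.4507

6.4507


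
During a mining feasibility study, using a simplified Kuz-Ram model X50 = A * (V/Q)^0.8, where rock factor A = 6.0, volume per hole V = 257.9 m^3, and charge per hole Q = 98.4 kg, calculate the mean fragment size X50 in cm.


12.9693 cm

Compute V/Q:
V/Q = 257.9 / 98.4 = 2.620934959
Raise to the power 0.8:
(V/Q)^0.8 = 2.620934959^0.8 = 2.161548552
Multiply by A:
X50 = 6.0 * 2.161548552
= 12.9693 cm


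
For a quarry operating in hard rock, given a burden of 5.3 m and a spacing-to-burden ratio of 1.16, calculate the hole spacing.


Spacing = burden * ratio
= 5.3 * 1.16
= 6.148 m

6.148 m


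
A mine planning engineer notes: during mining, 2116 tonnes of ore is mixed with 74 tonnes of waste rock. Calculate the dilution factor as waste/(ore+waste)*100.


3.379%

Total material = ore + waste
= 2116 + 74 = 2190 tonnes
Dilution = waste / total * 100
= 74 / 2190 * 100
= 0.03378995434 * 100
= 3.379%


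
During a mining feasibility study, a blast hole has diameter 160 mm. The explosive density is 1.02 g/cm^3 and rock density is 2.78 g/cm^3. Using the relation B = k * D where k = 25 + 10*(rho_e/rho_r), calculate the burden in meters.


4.5871 m

First, compute k:
rho_e / rho_r = 1.02 / 2.78 = 0.3669064748
k = 25 + 10 * 0.3669064748 = 28.66906475
Then, compute burden:
B = k * D / 1000 = 28.66906475 * 160 / 1000
= 4587.05036 / 1000
= 4.5871 m


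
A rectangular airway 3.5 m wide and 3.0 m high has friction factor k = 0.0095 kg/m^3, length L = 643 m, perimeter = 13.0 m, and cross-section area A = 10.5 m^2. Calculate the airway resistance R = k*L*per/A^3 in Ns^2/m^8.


Compute the numerator:
k * L * per = 0.0095 * 643 * 13.0
= 79.4105
Compute the denominator:
A^3 = 10.5^3 = 1157.625
Resistance:
R = 79.4105 / 1157.625
= 0.0686 Ns^2/m^8

0.0686 Ns^2/m^8


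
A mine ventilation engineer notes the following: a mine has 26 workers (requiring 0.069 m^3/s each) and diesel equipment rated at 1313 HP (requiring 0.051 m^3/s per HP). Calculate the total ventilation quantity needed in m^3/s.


68.757 m^3/s

Airflow for workers:
Q_people = 26 * 0.069 = 1.794 m^3/s
Airflow for diesel equipment:
Q_diesel = 1313 * 0.051 = 66.963 m^3/s
Total ventilation:
Q_total = 1.794 + 66.963
= 68.757 m^3/s


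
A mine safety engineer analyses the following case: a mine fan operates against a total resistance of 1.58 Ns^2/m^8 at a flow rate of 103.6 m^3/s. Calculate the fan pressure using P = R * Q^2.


Compute Q^2:
Q^2 = 103.6^2 = 10732.96
Compute pressure:
P = R * Q^2 = 1.58 * 10732.96
= 16958.0768 Pa

16958.0768 Pa


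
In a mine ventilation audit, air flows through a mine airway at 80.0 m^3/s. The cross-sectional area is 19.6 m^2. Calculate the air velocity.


4.0816 m/s

Velocity = flow rate / cross-sectional area
= 80.0 / 19.6
= 4.0816 m/s


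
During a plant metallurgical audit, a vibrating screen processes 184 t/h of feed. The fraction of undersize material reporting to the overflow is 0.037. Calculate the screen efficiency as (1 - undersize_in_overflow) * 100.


96.3%

Screen efficiency = (1 - fraction of undersize in overflow) * 100
= (1 - 0.037) * 100
= 0.963 * 100
= 96.3%


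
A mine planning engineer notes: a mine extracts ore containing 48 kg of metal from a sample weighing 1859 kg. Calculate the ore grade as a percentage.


2.582%

Ore grade = (metal mass / ore mass) * 100
= (48 / 1859) * 100
= 0.02582033351 * 100
= 2.582%


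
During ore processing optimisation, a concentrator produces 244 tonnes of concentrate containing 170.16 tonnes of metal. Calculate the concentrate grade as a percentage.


Grade = (metal in concentrate / concentrate mass) * 100
= (170.16 / 244) * 100
= 0.6973770492 * 100
= 69.7377%

69.7377%


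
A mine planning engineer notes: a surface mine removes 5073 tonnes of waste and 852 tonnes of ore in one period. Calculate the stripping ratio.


5.9542

Stripping ratio = waste tonnage / ore tonnage
= 5073 / 852
= 5.9542


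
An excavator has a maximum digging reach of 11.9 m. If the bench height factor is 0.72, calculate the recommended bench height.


Bench height = reach * factor
= 11.9 * 0.72
= 8.568 m

8.568 m


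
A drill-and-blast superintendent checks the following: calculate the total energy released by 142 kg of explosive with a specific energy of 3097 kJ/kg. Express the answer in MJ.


439.774 MJ

Energy = mass * specific_energy / 1000
= 142 * 3097 / 1000
= 439774 / 1000
= 439.774 MJ


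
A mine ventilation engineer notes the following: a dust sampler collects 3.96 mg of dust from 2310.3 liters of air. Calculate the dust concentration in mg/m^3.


Convert liters to m^3: 1 m^3 = 1000 L
Concentration = mass / volume * 1000
= 3.96 / 2310.3 * 1000
= 0.001714063109 * 1000
= 1.7141 mg/m^3

1.7141 mg/m^3


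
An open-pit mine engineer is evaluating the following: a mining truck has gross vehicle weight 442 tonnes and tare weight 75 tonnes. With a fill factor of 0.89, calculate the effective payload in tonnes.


326.63 tonnes

Maximum payload = gross - tare
= 442 - 75 = 367 tonnes
Effective payload = max payload * fill factor
= 367 * 0.89
= 326.63 tonnes


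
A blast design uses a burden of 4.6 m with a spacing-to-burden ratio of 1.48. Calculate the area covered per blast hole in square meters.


First, find the spacing:
Spacing = burden * ratio = 4.6 * 1.48
= 6.808 m
Then, calculate the area:
Area = burden * spacing = 4.6 * 6.808
= 31.3168 m^2

31.3168 m^2


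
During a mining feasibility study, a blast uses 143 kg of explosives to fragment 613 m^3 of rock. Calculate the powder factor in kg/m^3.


0.2333 kg/m^3

Powder factor = explosive mass / rock volume
= 143 / 613
= 0.2333 kg/m^3


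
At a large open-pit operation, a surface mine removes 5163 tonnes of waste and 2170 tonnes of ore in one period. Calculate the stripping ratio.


Stripping ratio = waste tonnage / ore tonnage
= 5163 / 2170
= 2.3793

2.3793


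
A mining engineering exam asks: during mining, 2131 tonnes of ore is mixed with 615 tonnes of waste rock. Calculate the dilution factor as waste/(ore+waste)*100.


22.3962%

Total material = ore + waste
= 2131 + 615 = 2746 tonnes
Dilution = waste / total * 100
= 615 / 2746 * 100
= 0.2239621267 * 100
= 22.3962%


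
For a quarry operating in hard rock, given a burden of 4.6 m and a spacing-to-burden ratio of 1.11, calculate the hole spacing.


5.106 m

Spacing = burden * ratio
= 4.6 * 1.11
= 5.106 m


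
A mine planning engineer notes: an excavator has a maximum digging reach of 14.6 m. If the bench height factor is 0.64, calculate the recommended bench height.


Bench height = reach * factor
= 14.6 * 0.64
= 9.344 m

9.344 m


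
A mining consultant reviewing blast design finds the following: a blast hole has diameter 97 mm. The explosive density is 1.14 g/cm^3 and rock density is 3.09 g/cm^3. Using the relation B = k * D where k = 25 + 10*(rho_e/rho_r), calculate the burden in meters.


2.7829 m

First, compute k:
rho_e / rho_r = 1.14 / 3.09 = 0.3689320388
k = 25 + 10 * 0.3689320388 = 28.68932039
Then, compute burden:
B = k * D / 1000 = 28.68932039 * 97 / 1000
= 2782.864078 / 1000
= 2.7829 m


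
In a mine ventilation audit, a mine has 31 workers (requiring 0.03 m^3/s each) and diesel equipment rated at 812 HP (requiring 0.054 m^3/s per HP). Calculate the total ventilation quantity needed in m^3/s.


44.778 m^3/s

Airflow for workers:
Q_people = 31 * 0.03 = 0.93 m^3/s
Airflow for diesel equipment:
Q_diesel = 812 * 0.054 = 43.848 m^3/s
Total ventilation:
Q_total = 0.93 + 43.848
= 44.778 m^3/s


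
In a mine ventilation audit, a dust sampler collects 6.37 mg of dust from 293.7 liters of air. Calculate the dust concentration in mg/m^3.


21.6888 mg/m^3

Convert liters to m^3: 1 m^3 = 1000 L
Concentration = mass / volume * 1000
= 6.37 / 293.7 * 1000
= 0.02168879809 * 1000
= 21.6888 mg/m^3


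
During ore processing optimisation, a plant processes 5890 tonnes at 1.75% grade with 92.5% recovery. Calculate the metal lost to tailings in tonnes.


7.7306 tonnes

Total metal in feed:
= 5890 * 1.75 / 100 = 103.075 tonnes
Metal recovered:
= 103.075 * 92.5 / 100 = 95.344375 tonnes
Metal lost to tailings:
= 103.075 - 95.344375
= 7.7306 tonnes


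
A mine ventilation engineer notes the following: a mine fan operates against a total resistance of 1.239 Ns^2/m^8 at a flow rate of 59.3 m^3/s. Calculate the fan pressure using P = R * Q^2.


Compute Q^2:
Q^2 = 59.3^2 = 3516.49
Compute pressure:
P = R * Q^2 = 1.239 * 3516.49
= 4356.9311 Pa

4356.9311 Pa


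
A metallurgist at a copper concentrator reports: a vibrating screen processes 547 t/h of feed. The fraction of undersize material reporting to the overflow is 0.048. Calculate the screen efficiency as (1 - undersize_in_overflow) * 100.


95.2%

Screen efficiency = (1 - fraction of undersize in overflow) * 100
= (1 - 0.048) * 100
= 0.952 * 100
= 95.2%


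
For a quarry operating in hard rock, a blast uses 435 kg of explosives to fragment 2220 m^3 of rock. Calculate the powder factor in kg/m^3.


0.1959 kg/m^3

Powder factor = explosive mass / rock volume
= 435 / 2220
= 0.1959 kg/m^3


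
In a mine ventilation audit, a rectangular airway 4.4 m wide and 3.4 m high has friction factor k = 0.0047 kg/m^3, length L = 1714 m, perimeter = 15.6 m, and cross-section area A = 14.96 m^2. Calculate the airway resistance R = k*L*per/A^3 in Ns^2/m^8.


Compute the numerator:
k * L * per = 0.0047 * 1714 * 15.6
= 125.67048
Compute the denominator:
A^3 = 14.96^3 = 3348.071936
Resistance:
R = 125.67048 / 3348.071936
= 0.0375 Ns^2/m^8

0.0375 Ns^2/m^8


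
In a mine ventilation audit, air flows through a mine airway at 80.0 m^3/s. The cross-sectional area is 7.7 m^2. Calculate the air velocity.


10.3896 m/s

Velocity = flow rate / cross-sectional area
= 80.0 / 7.7
= 10.3896 m/s


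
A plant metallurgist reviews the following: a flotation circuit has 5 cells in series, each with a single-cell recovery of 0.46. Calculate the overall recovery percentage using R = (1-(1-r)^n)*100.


Complement of single-cell recovery:
1 - r = 1 - 0.46 = 0.54
Raise to power n:
(1 - r)^5 = 0.54^5 = 0.0459165024
Overall recovery:
R = (1 - 0.0459165024) * 100
= 95.4083%

95.4083%


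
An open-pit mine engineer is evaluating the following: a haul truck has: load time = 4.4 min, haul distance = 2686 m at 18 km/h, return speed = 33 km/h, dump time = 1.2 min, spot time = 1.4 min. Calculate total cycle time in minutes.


Convert haul speed to m/min: 18 * 1000/60 = 300 m/min
Haul time = 2686 / 300 = 8.953333333 min
Convert return speed to m/min: 33 * 1000/60 = 550 m/min
Return time = 2686 / 550 = 4.883636364 min
Total cycle time:
= 4.4 + 8.953333333 + 1.2 + 4.883636364 + 1.4
= 20.837 min

20.837 min


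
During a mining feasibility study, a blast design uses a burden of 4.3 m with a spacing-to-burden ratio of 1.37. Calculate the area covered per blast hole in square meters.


25.3313 m^2

First, find the spacing:
Spacing = burden * ratio = 4.3 * 1.37
= 5.891 m
Then, calculate the area:
Area = burden * spacing = 4.3 * 5.891
= 25.3313 m^2


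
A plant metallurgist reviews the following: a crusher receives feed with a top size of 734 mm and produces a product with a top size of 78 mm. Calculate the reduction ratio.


Reduction ratio = feed size / product size
= 734 / 78
= 9.4103

9.4103


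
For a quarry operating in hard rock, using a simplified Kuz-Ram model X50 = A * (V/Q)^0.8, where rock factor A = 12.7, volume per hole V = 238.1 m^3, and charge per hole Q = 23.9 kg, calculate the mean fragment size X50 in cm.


Compute V/Q:
V/Q = 238.1 / 23.9 = 9.962343096
Raise to the power 0.8:
(V/Q)^0.8 = 9.962343096^0.8 = 6.290558356
Multiply by A:
X50 = 12.7 * 6.290558356
= 79.8901 cm

79.8901 cm


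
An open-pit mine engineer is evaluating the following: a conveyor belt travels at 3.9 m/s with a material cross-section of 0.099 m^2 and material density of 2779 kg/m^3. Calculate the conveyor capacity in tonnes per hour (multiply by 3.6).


3862.6988 t/h

Volumetric flow = speed * area
= 3.9 * 0.099 = 0.3861 m^3/s
Mass flow = volumetric * density
= 0.3861 * 2779 = 1072.9719 kg/s
Convert to t/h: multiply by 3.6
Capacity = 1072.9719 * 3.6
= 3862.6988 t/h


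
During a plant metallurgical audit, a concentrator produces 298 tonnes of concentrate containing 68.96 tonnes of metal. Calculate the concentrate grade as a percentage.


Grade = (metal in concentrate / concentrate mass) * 100
= (68.96 / 298) * 100
= 0.231409396 * 100
= 23.1409%

23.1409%


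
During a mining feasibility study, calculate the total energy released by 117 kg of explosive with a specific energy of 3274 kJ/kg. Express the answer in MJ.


383.058 MJ

Energy = mass * specific_energy / 1000
= 117 * 3274 / 1000
= 383058 / 1000
= 383.058 MJ


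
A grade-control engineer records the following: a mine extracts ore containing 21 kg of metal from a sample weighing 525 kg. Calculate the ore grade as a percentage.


Ore grade = (metal mass / ore mass) * 100
= (21 / 525) * 100
= 0.04 * 100
= 4.0%

4.0%


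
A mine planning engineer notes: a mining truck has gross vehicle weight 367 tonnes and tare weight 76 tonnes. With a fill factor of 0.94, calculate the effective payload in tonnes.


Maximum payload = gross - tare
= 367 - 76 = 291 tonnes
Effective payload = max payload * fill factor
= 291 * 0.94
= 273.54 tonnes

273.54 tonnes


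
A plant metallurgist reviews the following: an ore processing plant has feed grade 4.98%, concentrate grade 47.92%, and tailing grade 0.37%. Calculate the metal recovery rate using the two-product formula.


Using the two-product formula:
R = 100 * c * (f - t) / (f * (c - t))
Numerator = 100 * 47.92 * (4.98 - 0.37)
= 100 * 47.92 * 4.61
= 22091.12
Denominator = 4.98 * (47.92 - 0.37)
= 4.98 * 47.55
= 236.799
R = 22091.12 / 236.799
= 93.2906%

93.2906%


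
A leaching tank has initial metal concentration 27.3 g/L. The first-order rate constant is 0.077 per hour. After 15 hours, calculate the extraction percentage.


68.4942%

Compute the exponent:
-k * t = -0.077 * 15 = -1.155
Remaining concentration:
C = 27.3 * exp(-1.155)
= 27.3 * 0.3150575369
= 8.601070757 g/L
Extracted = 27.3 - 8.601070757 = 18.69892924 g/L
Extraction % = 18.69892924 / 27.3 * 100
= 68.4942%


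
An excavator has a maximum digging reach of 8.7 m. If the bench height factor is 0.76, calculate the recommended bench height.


Bench height = reach * factor
= 8.7 * 0.76
= 6.612 m

6.612 m


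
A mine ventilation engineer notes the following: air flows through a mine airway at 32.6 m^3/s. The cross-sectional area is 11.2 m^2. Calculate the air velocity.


Velocity = flow rate / cross-sectional area
= 32.6 / 11.2
= 2.9107 m/s

2.9107 m/s


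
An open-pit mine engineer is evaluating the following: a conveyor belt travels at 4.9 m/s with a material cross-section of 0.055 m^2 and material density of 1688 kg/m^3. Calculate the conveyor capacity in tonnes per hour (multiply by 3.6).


Volumetric flow = speed * area
= 4.9 * 0.055 = 0.2695 m^3/s
Mass flow = volumetric * density
= 0.2695 * 1688 = 454.916 kg/s
Convert to t/h: multiply by 3.6
Capacity = 454.916 * 3.6
= 1637.6976 t/h

1637.6976 t/h


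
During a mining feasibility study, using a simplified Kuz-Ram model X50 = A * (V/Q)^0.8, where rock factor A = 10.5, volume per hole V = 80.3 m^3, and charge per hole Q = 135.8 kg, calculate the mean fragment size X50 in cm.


Compute V/Q:
V/Q = 80.3 / 135.8 = 0.5913107511
Raise to the power 0.8:
(V/Q)^0.8 = 0.5913107511^0.8 = 0.6568294552
Multiply by A:
X50 = 10.5 * 0.6568294552
= 6.8967 cm

6.8967 cm


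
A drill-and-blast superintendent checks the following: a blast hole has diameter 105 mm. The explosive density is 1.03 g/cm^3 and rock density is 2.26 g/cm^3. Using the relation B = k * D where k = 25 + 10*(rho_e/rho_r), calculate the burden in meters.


3.1035 m

First, compute k:
rho_e / rho_r = 1.03 / 2.26 = 0.4557522124
k = 25 + 10 * 0.4557522124 = 29.55752212
Then, compute burden:
B = k * D / 1000 = 29.55752212 * 105 / 1000
= 3103.539823 / 1000
= 3.1035 m


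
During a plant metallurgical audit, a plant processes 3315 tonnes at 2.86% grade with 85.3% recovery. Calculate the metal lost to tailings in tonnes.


Total metal in feed:
= 3315 * 2.86 / 100 = 94.809 tonnes
Metal recovered:
= 94.809 * 85.3 / 100 = 80.872077 tonnes
Metal lost to tailings:
= 94.809 - 80.872077
= 13.9369 tonnes

13.9369 tonnes


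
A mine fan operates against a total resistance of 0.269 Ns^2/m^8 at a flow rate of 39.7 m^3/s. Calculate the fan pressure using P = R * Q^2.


423.9682 Pa

Compute Q^2:
Q^2 = 39.7^2 = 1576.09
Compute pressure:
P = R * Q^2 = 0.269 * 1576.09
= 423.9682 Pa
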